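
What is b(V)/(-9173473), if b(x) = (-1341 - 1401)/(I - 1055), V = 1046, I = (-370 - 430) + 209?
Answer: -1371/7549768279 ≈ -1.8159e-7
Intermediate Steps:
I = -591 (I = -800 + 209 = -591)
b(x) = 1371/823 (b(x) = (-1341 - 1401)/(-591 - 1055) = -2742/(-1646) = -2742*(-1/1646) = 1371/823)
b(V)/(-9173473) = (1371/823)/(-9173473) = (1371/823)*(-1/9173473) = -1371/7549768279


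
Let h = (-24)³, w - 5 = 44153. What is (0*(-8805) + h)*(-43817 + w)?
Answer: -4713984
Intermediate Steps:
w = 44158 (w = 5 + 44153 = 44158)
h = -13824
(0*(-8805) + h)*(-43817 + w) = (0*(-8805) - 13824)*(-43817 + 44158) = (0 - 13824)*341 = -13824*341 = -4713984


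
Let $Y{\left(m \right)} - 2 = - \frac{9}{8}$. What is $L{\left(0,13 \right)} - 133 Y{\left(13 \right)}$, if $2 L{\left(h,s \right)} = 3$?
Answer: $- \frac{919}{8} \approx -114.88$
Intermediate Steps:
$L{\left(h,s \right)} = \frac{3}{2}$ ($L{\left(h,s \right)} = \frac{1}{2} \cdot 3 = \frac{3}{2}$)
$Y{\left(m \right)} = \frac{7}{8}$ ($Y{\left(m \right)} = 2 - \frac{9}{8} = \frac{7}{8}$)
$L{\left(0,13 \right)} - 133 Y{\left(13 \right)} = \frac{3}{2} - \frac{931}{8} = - \frac{919}{8}$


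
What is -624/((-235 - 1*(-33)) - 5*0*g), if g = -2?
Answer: 312/101 ≈ 3.0891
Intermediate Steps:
-624/((-235 - 1*(-33)) - 5*0*g) = -624/((-235 - 1*(-33)) - 5*0*(-2)) = -624/((-235 + 33) - 0*(-2)) = -624/(-202 - 1*0) = -624/(-202 + 0) = -624/(-202) = -624*(-1/202) = 312/101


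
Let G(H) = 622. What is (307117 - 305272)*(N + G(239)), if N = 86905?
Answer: 161487315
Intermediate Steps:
(307117 - 305272)*(N + G(239)) = (307117 - 305272)*(86905 + 622) = 1845*87527 = 161487315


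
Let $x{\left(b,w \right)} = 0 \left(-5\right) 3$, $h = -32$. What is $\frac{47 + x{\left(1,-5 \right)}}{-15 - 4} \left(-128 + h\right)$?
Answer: $\frac{7520}{19} \approx 395.79$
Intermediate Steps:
$x{\left(b,w \right)} = 0$ ($x{\left(b,w \right)} = 0 \cdot 3 = 0$)
$\frac{47 + x{\left(1,-5 \right)}}{-15 - 4} \left(-128 + h\right) = \frac{47 + 0}{-15 - 4} \left(-128 - 32\right) = \frac{47}{-19} \left(-160\right) = 47 \left(- \frac{1}{19}\right) \left(-160\right) = \left(- \frac{47}{19}\right) \left(-160\right) = \frac{7520}{19}$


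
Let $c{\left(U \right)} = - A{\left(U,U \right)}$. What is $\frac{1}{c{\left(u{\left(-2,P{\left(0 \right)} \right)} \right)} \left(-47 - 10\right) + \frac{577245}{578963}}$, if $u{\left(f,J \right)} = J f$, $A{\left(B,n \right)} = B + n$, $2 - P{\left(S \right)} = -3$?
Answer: $- \frac{578963}{659440575} \approx -0.00087796$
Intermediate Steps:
$P{\left(S \right)} = 5$ ($P{\left(S \right)} = 2 - -3 = 2 + 3 = 5$)
$c{\left(U \right)} = - 2 U$ ($c{\left(U \right)} = - (U + U) = - 2 U$)
$\frac{1}{c{\left(u{\left(-2,P{\left(0 \right)} \right)} \right)} \left(-47 - 10\right) + \frac{577245}{578963}} = \frac{1}{- 2 \cdot 5 \left(-2\right) \left(-47 - 10\right) + \frac{577245}{578963}} = \frac{1}{\left(-2\right) \left(-10\right) \left(-57\right) + 577245 \cdot \frac{1}{578963}} = \frac{1}{20 \left(-57\right) + \frac{577245}{578963}} = \frac{1}{-1140 + \frac{577245}{578963}} = \frac{1}{- \frac{659440575}{578963}} = - \frac{578963}{659440575}$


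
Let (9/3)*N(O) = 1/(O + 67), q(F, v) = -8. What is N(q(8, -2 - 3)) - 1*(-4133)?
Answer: 731542/177 ≈ 4133.0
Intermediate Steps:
N(O) = 1/(3*(67 + O)) (N(O) = 1/(3*(O + 67)) = 1/(3*(67 + O)))
N(q(8, -2 - 3)) - 1*(-4133) = 1/(3*(67 - 8)) - 1*(-4133) = (⅓)/59 + 4133 = (⅓)*(1/59) + 4133 = 1/177 + 4133 = 731542/177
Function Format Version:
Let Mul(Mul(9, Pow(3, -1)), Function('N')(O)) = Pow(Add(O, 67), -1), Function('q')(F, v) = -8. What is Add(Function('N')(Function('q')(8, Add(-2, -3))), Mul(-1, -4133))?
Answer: Rational(731542, 177) ≈ 4133.0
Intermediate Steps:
Function('N')(O) = Mul(Rational(1, 3), Pow(Add(67, O), -1)) (Function('N')(O) = Mul(Rational(1, 3), Pow(Add(O, 67), -1)) = Mul(Rational(1, 3), Pow(Add(67, O), -1)))
Add(Function('N')(Function('q')(8, Add(-2, -3))), Mul(-1, -4133)) = Add(Mul(Rational(1, 3), Pow(Add(67, -8), -1)), Mul(-1, -4133)) = Add(Mul(Rational(1, 3), Pow(59, -1)), 4133) = Add(Mul(Rational(1, 3), Rational(1, 59)), 4133) = Add(Rational(1, 177), 4133) = Rational(731542, 177)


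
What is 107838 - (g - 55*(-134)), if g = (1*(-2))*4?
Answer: 100476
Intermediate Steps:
g = -8 (g = -2*4 = -8)
107838 - (g - 55*(-134)) = 107838 - (-8 - 55*(-134)) = 107838 - (-8 + 7370) = 107838 - 1*7362 = 107838 - 7362 = 100476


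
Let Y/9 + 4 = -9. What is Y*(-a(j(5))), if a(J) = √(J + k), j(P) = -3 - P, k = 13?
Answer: 117*√5 ≈ 261.62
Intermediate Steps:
Y = -117 (Y = -36 + 9*(-9) = -36 - 81 = -117)
a(J) = √(13 + J) (a(J) = √(J + 13) = √(13 + J))
Y*(-a(j(5))) = -(-117)*√(13 + (-3 - 1*5)) = -(-117)*√(13 + (-3 - 5)) = -(-117)*√(13 - 8) = -(-117)*√5 = 117*√5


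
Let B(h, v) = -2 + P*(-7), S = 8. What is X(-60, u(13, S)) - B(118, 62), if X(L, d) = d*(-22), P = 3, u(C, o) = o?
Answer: -153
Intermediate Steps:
X(L, d) = -22*d
B(h, v) = -23 (B(h, v) = -2 + 3*(-7) = -2 - 21 = -23)
X(-60, u(13, S)) - B(118, 62) = -22*8 - 1*(-23) = -176 + 23 = -153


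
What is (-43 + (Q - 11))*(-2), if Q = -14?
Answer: 136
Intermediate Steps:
(-43 + (Q - 11))*(-2) = (-43 + (-14 - 11))*(-2) = (-43 - 25)*(-2) = -68*(-2) = 136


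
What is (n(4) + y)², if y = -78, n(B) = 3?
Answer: 5625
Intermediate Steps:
(n(4) + y)² = (3 - 78)² = (-75)² = 5625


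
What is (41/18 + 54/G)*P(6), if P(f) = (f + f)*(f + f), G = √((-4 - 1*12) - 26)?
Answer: 328 - 1296*I*√42/7 ≈ 328.0 - 1199.9*I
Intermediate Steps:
G = I*√42 (G = √((-4 - 12) - 26) = √(-16 - 26) = √(-42) = I*√42 ≈ 6.4807*I)
P(f) = 4*f² (P(f) = (2*f)*(2*f) = 4*f²)
(41/18 + 54/G)*P(6) = (41/18 + 54/((I*√42)))*(4*6²) = (41*(1/18) + 54*(-I*√42/42))*(4*36) = (41/18 - 9*I*√42/7)*144 = 328 - 1296*I*√42/7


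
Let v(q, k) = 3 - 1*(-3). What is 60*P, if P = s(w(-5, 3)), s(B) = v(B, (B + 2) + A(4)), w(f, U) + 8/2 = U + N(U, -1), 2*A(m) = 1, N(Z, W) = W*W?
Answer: 360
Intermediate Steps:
N(Z, W) = W²
A(m) = ½ (A(m) = (½)*1 = ½)
v(q, k) = 6 (v(q, k) = 3 + 3 = 6)
w(f, U) = -3 + U (w(f, U) = -4 + (U + (-1)²) = -4 + (U + 1) = -4 + (1 + U) = -3 + U)
s(B) = 6
P = 6
60*P = 60*6 = 360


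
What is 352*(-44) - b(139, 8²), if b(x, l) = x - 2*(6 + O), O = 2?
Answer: -15611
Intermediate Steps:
b(x, l) = -16 + x (b(x, l) = x - 2*(6 + 2) = x - 2*8 = x - 16 = -16 + x)
352*(-44) - b(139, 8²) = 352*(-44) - (-16 + 139) = -15488 - 1*123 = -15488 - 123 = -15611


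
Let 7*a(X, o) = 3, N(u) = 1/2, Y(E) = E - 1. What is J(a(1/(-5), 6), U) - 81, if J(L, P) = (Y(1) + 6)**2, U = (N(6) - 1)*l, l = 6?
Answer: -45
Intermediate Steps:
Y(E) = -1 + E
N(u) = 1/2
a(X, o) = 3/7 (a(X, o) = (1/7)*3 = 3/7)
U = -3 (U = (1/2 - 1)*6 = -1/2*6 = -3)
J(L, P) = 36 (J(L, P) = ((-1 + 1) + 6)**2 = (0 + 6)**2 = 6**2 = 36)
J(a(1/(-5), 6), U) - 81 = 36 - 81 = -45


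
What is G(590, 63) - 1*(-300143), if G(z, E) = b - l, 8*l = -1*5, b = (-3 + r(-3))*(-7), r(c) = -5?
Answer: 2401597/8 ≈ 3.0020e+5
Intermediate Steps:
b = 56 (b = (-3 - 5)*(-7) = -8*(-7) = 56)
l = -5/8 (l = (-1*5)/8 = (⅛)*(-5) = -5/8 ≈ -0.62500)
G(z, E) = 453/8 (G(z, E) = 56 - 1*(-5/8) = 56 + 5/8 = 453/8)
G(590, 63) - 1*(-300143) = 453/8 - 1*(-300143) = 453/8 + 300143 = 2401597/8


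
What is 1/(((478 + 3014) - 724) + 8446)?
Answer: 1/11214 ≈ 8.9174e-5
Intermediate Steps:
1/(((478 + 3014) - 724) + 8446) = 1/((3492 - 724) + 8446) = 1/(2768 + 8446) = 1/11214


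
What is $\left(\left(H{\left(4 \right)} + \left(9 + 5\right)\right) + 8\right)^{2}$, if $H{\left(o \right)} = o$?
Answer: $676$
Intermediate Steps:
$\left(\left(H{\left(4 \right)} + \left(9 + 5\right)\right) + 8\right)^{2} = \left(\left(4 + \left(9 + 5\right)\right) + 8\right)^{2} = \left(\left(4 + 14\right) + 8\right)^{2} = \left(18 + 8\right)^{2} = 26^{2} = 676$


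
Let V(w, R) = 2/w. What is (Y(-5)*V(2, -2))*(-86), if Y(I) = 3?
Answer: -258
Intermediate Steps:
(Y(-5)*V(2, -2))*(-86) = (3*(2/2))*(-86) = (3*(2*(½)))*(-86) = (3*1)*(-86) = 3*(-86) = -258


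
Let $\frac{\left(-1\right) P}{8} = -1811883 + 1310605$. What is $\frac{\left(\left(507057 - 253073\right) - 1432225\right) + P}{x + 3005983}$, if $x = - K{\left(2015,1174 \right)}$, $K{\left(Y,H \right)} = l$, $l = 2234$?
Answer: $\frac{404569}{429107} \approx 0.94282$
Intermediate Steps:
$P = 4010224$ ($P = - 8 \left(-1811883 + 1310605\right) = \left(-8\right) \left(-501278\right) = 4010224$)
$K{\left(Y,H \right)} = 2234$
$x = -2234$ ($x = \left(-1\right) 2234 = -2234$)
$\frac{\left(\left(507057 - 253073\right) - 1432225\right) + P}{x + 3005983} = \frac{\left(\left(507057 - 253073\right) - 1432225\right) + 4010224}{-2234 + 3005983} = \frac{\left(253984 - 1432225\right) + 4010224}{3003749} = \left(-1178241 + 4010224\right) \frac{1}{3003749} = 2831983 \cdot \frac{1}{3003749} = \frac{404569}{429107}$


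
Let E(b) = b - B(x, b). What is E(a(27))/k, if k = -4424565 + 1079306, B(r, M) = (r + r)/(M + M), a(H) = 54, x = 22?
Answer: -1447/90321993 ≈ -1.6020e-5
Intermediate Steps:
B(r, M) = r/M (B(r, M) = (2*r)/((2*M)) = (2*r)*(1/(2*M)) = r/M)
E(b) = b - 22/b
k = -3345259
E(a(27))/k = (54 - 22/54)/(-3345259) = (54 - 22*1/54)*(-1/3345259) = (54 - 11/27)*(-1/3345259) = (1447/27)*(-1/3345259) = -1447/90321993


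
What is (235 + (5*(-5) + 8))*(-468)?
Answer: -102024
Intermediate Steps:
(235 + (5*(-5) + 8))*(-468) = (235 + (-25 + 8))*(-468) = (235 - 17)*(-468) = 218*(-468) = -102024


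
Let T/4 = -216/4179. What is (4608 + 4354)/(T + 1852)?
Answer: 6242033/1289774 ≈ 4.8396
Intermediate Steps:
T = -288/1393 (T = 4*(-216/4179) = 4*(-216*1/4179) = 4*(-72/1393) = -288/1393 ≈ -0.20675)
(4608 + 4354)/(T + 1852) = (4608 + 4354)/(-288/1393 + 1852) = 8962/(2579548/1393) = 8962*(1393/2579548) = 6242033/1289774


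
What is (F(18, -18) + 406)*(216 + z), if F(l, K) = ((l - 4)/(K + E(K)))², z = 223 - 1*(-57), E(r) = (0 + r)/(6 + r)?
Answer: 219687328/1089 ≈ 2.0173e+5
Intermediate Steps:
E(r) = r/(6 + r)
z = 280 (z = 223 + 57 = 280)
F(l, K) = (-4 + l)²/(K + K/(6 + K))² (F(l, K) = ((l - 4)/(K + K/(6 + K)))² = ((-4 + l)/(K + K/(6 + K)))² = (-4 + l)²/(K + K/(6 + K))²)
(F(18, -18) + 406)*(216 + z) = ((-4 + 18)²*(6 - 18)²/((-18)²*(7 - 18)²) + 406)*(216 + 280) = ((1/324)*14²*(-12)²/(-11)² + 406)*496 = ((1/324)*196*144*(1/121) + 406)*496 = (784/1089 + 406)*496 = (442918/1089)*496 = 219687328/1089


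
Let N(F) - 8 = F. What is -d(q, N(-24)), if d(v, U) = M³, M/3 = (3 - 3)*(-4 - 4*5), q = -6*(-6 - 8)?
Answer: 0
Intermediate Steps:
q = 84 (q = -6*(-14) = 84)
N(F) = 8 + F
M = 0 (M = 3*((3 - 3)*(-4 - 4*5)) = 3*(0*(-4 - 20)) = 3*(0*(-24)) = 3*0 = 0)
d(v, U) = 0 (d(v, U) = 0³ = 0)
-d(q, N(-24)) = -1*0 = 0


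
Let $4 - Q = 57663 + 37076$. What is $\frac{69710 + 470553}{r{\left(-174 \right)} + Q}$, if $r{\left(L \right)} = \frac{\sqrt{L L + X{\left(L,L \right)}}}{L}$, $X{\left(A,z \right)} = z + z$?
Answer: $- \frac{4452817931535}{780800659489} + \frac{540263 \sqrt{7482}}{780800659489} \approx -5.7028$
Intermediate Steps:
$Q = -94735$ ($Q = 4 - \left(57663 + 37076\right) = 4 - 94739 = -94735$)
$X{\left(A,z \right)} = 2 z$
$r{\left(L \right)} = \frac{\sqrt{L^{2} + 2 L}}{L}$ ($r{\left(L \right)} = \frac{\sqrt{L L + 2 L}}{L} = \frac{\sqrt{L^{2} + 2 L}}{L}$)
$\frac{69710 + 470553}{r{\left(-174 \right)} + Q} = \frac{69710 + 470553}{\frac{\sqrt{- 174 \left(2 - 174\right)}}{-174} - 94735} = \frac{540263}{- \frac{\sqrt{\left(-174\right) \left(-172\right)}}{174} - 94735} = \frac{540263}{- \frac{\sqrt{29928}}{174} - 94735} = \frac{540263}{- \frac{2 \sqrt{7482}}{174} - 94735} = \frac{540263}{- \frac{\sqrt{7482}}{87} - 94735} = \frac{540263}{-94735 - \frac{\sqrt{7482}}{87}}$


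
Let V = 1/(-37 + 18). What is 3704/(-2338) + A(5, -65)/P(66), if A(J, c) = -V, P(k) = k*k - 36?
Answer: -152010991/95951520 ≈ -1.5842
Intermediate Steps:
V = -1/19 (V = 1/(-19) = -1/19 ≈ -0.052632)
P(k) = -36 + k**2 (P(k) = k**2 - 36 = -36 + k**2)
A(J, c) = 1/19 (A(J, c) = -1*(-1/19) = 1/19)
3704/(-2338) + A(5, -65)/P(66) = 3704/(-2338) + 1/(19*(-36 + 66**2)) = 3704*(-1/2338) + 1/(19*(-36 + 4356)) = -1852/1169 + (1/19)/4320 = -1852/1169 + (1/19)*(1/4320) = -1852/1169 + 1/82080 = -152010991/95951520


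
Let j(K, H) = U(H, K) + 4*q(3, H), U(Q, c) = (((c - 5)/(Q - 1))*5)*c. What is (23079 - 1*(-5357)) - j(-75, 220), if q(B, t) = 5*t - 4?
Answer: 1745796/73 ≈ 23915.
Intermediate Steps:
U(Q, c) = 5*c*(-5 + c)/(-1 + Q) (U(Q, c) = (((-5 + c)/(-1 + Q))*5)*c = (5*(-5 + c)/(-1 + Q))*c = 5*c*(-5 + c)/(-1 + Q))
q(B, t) = -4 + 5*t
j(K, H) = -16 + 20*H + 5*K*(-5 + K)/(-1 + H) (j(K, H) = 5*K*(-5 + K)/(-1 + H) + 4*(-4 + 5*H) = 5*K*(-5 + K)/(-1 + H) + (-16 + 20*H) = -16 + 20*H + 5*K*(-5 + K)/(-1 + H))
(23079 - 1*(-5357)) - j(-75, 220) = (23079 - 1*(-5357)) - (4*(-1 + 220)*(-4 + 5*220) + 5*(-75)*(-5 - 75))/(-1 + 220) = (23079 + 5357) - (4*219*(-4 + 1100) + 5*(-75)*(-80))/219 = 28436 - (4*219*1096 + 30000)/219 = 28436 - (960096 + 30000)/219 = 28436 - 990096/219 = 28436 - 1*330032/73 = 28436 - 330032/73 = 1745796/73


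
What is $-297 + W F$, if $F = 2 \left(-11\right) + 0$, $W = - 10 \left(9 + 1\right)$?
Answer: $1903$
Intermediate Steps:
$W = -100$ ($W = - 10 \cdot 10 = \left(-1\right) 100 = -100$)
$F = -22$ ($F = -22 + 0 = -22$)
$-297 + W F = -297 - -2200 = -297 + 2200 = 1903$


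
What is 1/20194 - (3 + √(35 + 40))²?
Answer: -1696295/20194 - 30*√3 ≈ -135.96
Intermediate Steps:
1/20194 - (3 + √(35 + 40))² = 1/20194 - (3 + √75)² = 1/20194 - (3 + 5*√3)²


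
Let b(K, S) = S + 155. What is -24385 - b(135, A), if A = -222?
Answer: -24318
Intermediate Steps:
b(K, S) = 155 + S
-24385 - b(135, A) = -24385 - (155 - 222) = -24385 - 1*(-67) = -24385 + 67 = -24318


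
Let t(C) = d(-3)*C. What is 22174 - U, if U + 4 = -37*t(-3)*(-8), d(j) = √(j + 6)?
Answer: 22178 + 888*√3 ≈ 23716.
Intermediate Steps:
d(j) = √(6 + j)
t(C) = C*√3 (t(C) = √(6 - 3)*C = √3*C = C*√3)
U = -4 - 888*√3 (U = -4 - (-111)*√3*(-8) = -4 + (111*√3)*(-8) = -4 - 888*√3 ≈ -1542.1)
22174 - U = 22174 - (-4 - 888*√3) = 22174 + (4 + 888*√3) = 22178 + 888*√3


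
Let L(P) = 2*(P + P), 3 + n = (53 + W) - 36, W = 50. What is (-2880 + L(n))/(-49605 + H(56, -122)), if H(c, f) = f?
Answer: 2624/49727 ≈ 0.052768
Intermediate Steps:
n = 64 (n = -3 + ((53 + 50) - 36) = -3 + (103 - 36) = -3 + 67 = 64)
L(P) = 4*P (L(P) = 2*(2*P) = 4*P)
(-2880 + L(n))/(-49605 + H(56, -122)) = (-2880 + 4*64)/(-49605 - 122) = (-2880 + 256)/(-49727) = -2624*(-1/49727) = 2624/49727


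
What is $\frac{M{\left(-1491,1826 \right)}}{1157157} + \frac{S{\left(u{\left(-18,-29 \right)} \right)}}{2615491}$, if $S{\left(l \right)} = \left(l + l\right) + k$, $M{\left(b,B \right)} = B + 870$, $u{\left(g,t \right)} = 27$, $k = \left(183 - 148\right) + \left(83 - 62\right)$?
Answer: $\frac{7178651006}{3026533719087} \approx 0.0023719$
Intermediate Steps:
$k = 56$ ($k = 35 + 21 = 56$)
$M{\left(b,B \right)} = 870 + B$
$S{\left(l \right)} = 56 + 2 l$ ($S{\left(l \right)} = \left(l + l\right) + 56 = 2 l + 56 = 56 + 2 l$)
$\frac{M{\left(-1491,1826 \right)}}{1157157} + \frac{S{\left(u{\left(-18,-29 \right)} \right)}}{2615491} = \frac{870 + 1826}{1157157} + \frac{56 + 2 \cdot 27}{2615491} = 2696 \cdot \frac{1}{1157157} + \left(56 + 54\right) \frac{1}{2615491} = \frac{2696}{1157157} + 110 \cdot \frac{1}{2615491} = \frac{2696}{1157157} + \frac{110}{2615491} = \frac{7178651006}{3026533719087}$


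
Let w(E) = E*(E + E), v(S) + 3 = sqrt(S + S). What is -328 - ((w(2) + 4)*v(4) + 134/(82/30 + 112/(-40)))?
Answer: 1718 - 24*sqrt(2) ≈ 1684.1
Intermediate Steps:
v(S) = -3 + sqrt(2)*sqrt(S) (v(S) = -3 + sqrt(S + S) = -3 + sqrt(2*S) = -3 + sqrt(2)*sqrt(S))
w(E) = 2*E**2 (w(E) = E*(2*E) = 2*E**2)
-328 - ((w(2) + 4)*v(4) + 134/(82/30 + 112/(-40))) = -328 - ((2*2**2 + 4)*(-3 + sqrt(2)*sqrt(4)) + 134/(82/30 + 112/(-40))) = -328 - ((2*4 + 4)*(-3 + sqrt(2)*2) + 134/(82*(1/30) + 112*(-1/40))) = -328 - ((8 + 4)*(-3 + 2*sqrt(2)) + 134/(41/15 - 14/5)) = -328 - (12*(-3 + 2*sqrt(2)) + 134/(-1/15)) = -328 - ((-36 + 24*sqrt(2)) + 134*(-15)) = -328 - ((-36 + 24*sqrt(2)) - 2010) = -328 - (-2046 + 24*sqrt(2)) = -328 + (2046 - 24*sqrt(2)) = 1718 - 24*sqrt(2)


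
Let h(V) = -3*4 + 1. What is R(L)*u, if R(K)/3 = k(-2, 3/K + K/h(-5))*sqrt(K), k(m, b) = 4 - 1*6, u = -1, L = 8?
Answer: 12*sqrt(2) ≈ 16.971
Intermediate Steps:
h(V) = -11 (h(V) = -12 + 1 = -11)
k(m, b) = -2 (k(m, b) = 4 - 6 = -2)
R(K) = -6*sqrt(K) (R(K) = 3*(-2*sqrt(K)) = -6*sqrt(K))
R(L)*u = -12*sqrt(2)*(-1) = 12*sqrt(2)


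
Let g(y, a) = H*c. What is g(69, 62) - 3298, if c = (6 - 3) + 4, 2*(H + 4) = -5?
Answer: -6687/2 ≈ -3343.5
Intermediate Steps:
H = -13/2 (H = -4 + (½)*(-5) = -4 - 5/2 = -13/2 ≈ -6.5000)
c = 7 (c = 3 + 4 = 7)
g(y, a) = -91/2 (g(y, a) = -13/2*7 = -91/2)
g(69, 62) - 3298 = -91/2 - 3298 = -6687/2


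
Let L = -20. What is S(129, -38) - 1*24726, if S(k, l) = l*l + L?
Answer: -23302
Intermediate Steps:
S(k, l) = -20 + l² (S(k, l) = l*l - 20 = l² - 20 = -20 + l²)
S(129, -38) - 1*24726 = (-20 + (-38)²) - 1*24726 = (-20 + 1444) - 24726 = 1424 - 24726 = -23302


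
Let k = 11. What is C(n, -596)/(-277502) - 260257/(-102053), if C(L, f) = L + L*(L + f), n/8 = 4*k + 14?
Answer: 39212513783/14159955803 ≈ 2.7693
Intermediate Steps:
n = 464 (n = 8*(4*11 + 14) = 8*(44 + 14) = 8*58 = 464)
C(n, -596)/(-277502) - 260257/(-102053) = (464*(1 + 464 - 596))/(-277502) - 260257/(-102053) = (464*(-131))*(-1/277502) - 260257*(-1/102053) = -60784*(-1/277502) + 260257/102053 = 30392/138751 + 260257/102053 = 39212513783/14159955803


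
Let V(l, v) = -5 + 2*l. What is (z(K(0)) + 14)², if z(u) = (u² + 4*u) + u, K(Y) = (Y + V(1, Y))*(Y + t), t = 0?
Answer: 196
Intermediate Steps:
K(Y) = Y*(-3 + Y) (K(Y) = (Y + (-5 + 2*1))*(Y + 0) = (Y + (-5 + 2))*Y = (Y - 3)*Y = (-3 + Y)*Y = Y*(-3 + Y))
z(u) = u² + 5*u
(z(K(0)) + 14)² = ((0*(-3 + 0))*(5 + 0*(-3 + 0)) + 14)² = ((0*(-3))*(5 + 0*(-3)) + 14)² = (0*(5 + 0) + 14)² = (0*5 + 14)² = (0 + 14)² = 14² = 196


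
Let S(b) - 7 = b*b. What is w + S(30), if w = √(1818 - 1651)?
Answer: 907 + √167 ≈ 919.92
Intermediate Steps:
S(b) = 7 + b² (S(b) = 7 + b*b = 7 + b²)
w = √167 ≈ 12.923
w + S(30) = √167 + (7 + 30²) = √167 + (7 + 900) = √167 + 907 = 907 + √167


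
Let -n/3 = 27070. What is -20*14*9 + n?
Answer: -83730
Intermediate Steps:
n = -81210 (n = -3*27070 = -81210)
-20*14*9 + n = -20*14*9 - 81210 = -280*9 - 81210 = -2520 - 81210 = -83730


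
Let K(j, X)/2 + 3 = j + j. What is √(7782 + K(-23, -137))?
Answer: 2*√1921 ≈ 87.658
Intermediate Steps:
K(j, X) = -6 + 4*j (K(j, X) = -6 + 2*(j + j) = -6 + 2*(2*j) = -6 + 4*j)
√(7782 + K(-23, -137)) = √(7782 + (-6 + 4*(-23))) = √(7782 + (-6 - 92)) = √(7782 - 98) = √7684 = 2*√1921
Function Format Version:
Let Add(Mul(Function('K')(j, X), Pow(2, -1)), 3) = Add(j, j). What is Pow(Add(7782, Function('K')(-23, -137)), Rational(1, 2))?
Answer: Mul(2, Pow(1921, Rational(1, 2))) ≈ 87.658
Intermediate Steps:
Function('K')(j, X) = Add(-6, Mul(4, j)) (Function('K')(j, X) = Add(-6, Mul(2, Add(j, j))) = Add(-6, Mul(2, Mul(2, j))) = Add(-6, Mul(4, j)))
Pow(Add(7782, Function('K')(-23, -137)), Rational(1, 2)) = Pow(Add(7782, Add(-6, Mul(4, -23))), Rational(1, 2)) = Pow(Add(7782, Add(-6, -92)), Rational(1, 2)) = Pow(Add(7782, -98), Rational(1, 2)) = Pow(7684, Rational(1, 2)) = Mul(2, Pow(1921, Rational(1, 2)))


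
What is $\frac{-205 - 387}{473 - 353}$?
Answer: $- \frac{74}{15} \approx -4.9333$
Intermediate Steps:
$\frac{-205 - 387}{473 - 353} = - \frac{592}{473 - 353} = - \frac{592}{120} = \left(-592\right) \frac{1}{120} = - \frac{74}{15}$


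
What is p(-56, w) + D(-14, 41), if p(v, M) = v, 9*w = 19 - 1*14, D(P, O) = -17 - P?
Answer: -59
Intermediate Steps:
w = 5/9 (w = (19 - 1*14)/9 = (19 - 14)/9 = (⅑)*5 = 5/9 ≈ 0.55556)
p(-56, w) + D(-14, 41) = -56 + (-17 - 1*(-14)) = -56 + (-17 + 14) = -56 - 3 = -59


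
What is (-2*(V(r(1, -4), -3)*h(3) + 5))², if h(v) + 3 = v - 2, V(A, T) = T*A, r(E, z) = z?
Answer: 1444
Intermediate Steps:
V(A, T) = A*T
h(v) = -5 + v (h(v) = -3 + (v - 2) = -3 + (-2 + v) = -5 + v)
(-2*(V(r(1, -4), -3)*h(3) + 5))² = (-2*((-4*(-3))*(-5 + 3) + 5))² = (-2*(12*(-2) + 5))² = (-2*(-24 + 5))² = (-2*(-19))² = 38² = 1444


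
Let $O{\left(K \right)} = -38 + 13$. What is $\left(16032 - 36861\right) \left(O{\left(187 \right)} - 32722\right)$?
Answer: $682087263$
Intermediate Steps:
$O{\left(K \right)} = -25$
$\left(16032 - 36861\right) \left(O{\left(187 \right)} - 32722\right) = \left(16032 - 36861\right) \left(-25 - 32722\right) = \left(-20829\right) \left(-32747\right) = 682087263$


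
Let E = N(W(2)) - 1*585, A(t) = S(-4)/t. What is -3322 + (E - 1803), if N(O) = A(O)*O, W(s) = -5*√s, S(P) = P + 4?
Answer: -5710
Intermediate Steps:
S(P) = 4 + P
A(t) = 0 (A(t) = (4 - 4)/t = 0/t = 0)
N(O) = 0 (N(O) = 0*O = 0)
E = -585 (E = 0 - 1*585 = 0 - 585 = -585)
-3322 + (E - 1803) = -3322 + (-585 - 1803) = -3322 - 2388 = -5710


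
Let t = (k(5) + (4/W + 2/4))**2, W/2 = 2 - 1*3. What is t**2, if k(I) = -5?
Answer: 28561/16 ≈ 1785.1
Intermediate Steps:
W = -2 (W = 2*(2 - 1*3) = 2*(2 - 3) = 2*(-1) = -2)
t = 169/4 (t = (-5 + (4/(-2) + 2/4))**2 = (-5 + (4*(-1/2) + 2*(1/4)))**2 = (-5 + (-2 + 1/2))**2 = (-5 - 3/2)**2 = (-13/2)**2 = 169/4 ≈ 42.250)
t**2 = (169/4)**2 = 28561/16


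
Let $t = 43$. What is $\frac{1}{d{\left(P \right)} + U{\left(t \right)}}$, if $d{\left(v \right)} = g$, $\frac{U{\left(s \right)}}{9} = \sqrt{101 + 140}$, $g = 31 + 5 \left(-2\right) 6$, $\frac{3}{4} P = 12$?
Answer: $\frac{29}{18680} + \frac{9 \sqrt{241}}{18680} \approx 0.009032$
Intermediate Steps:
$P = 16$ ($P = \frac{4}{3} \cdot 12 = 16$)
$g = -29$ ($g = 31 - 60 = -29$)
$U{\left(s \right)} = 9 \sqrt{241}$ ($U{\left(s \right)} = 9 \sqrt{101 + 140} = 9 \sqrt{241}$)
$d{\left(v \right)} = -29$
$\frac{1}{d{\left(P \right)} + U{\left(t \right)}} = \frac{1}{-29 + 9 \sqrt{241}}$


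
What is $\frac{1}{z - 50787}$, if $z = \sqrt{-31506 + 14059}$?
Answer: $- \frac{50787}{2579336816} - \frac{i \sqrt{17447}}{2579336816} \approx -1.969 \cdot 10^{-5} - 5.121 \cdot 10^{-8} i$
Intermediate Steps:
$z = i \sqrt{17447}$ ($z = \sqrt{-17447} = i \sqrt{17447} \approx 132.09 i$)
$\frac{1}{z - 50787} = \frac{1}{i \sqrt{17447} - 50787} = \frac{1}{-50787 + i \sqrt{17447}}$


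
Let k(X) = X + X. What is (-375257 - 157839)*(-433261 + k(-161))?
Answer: 231141362968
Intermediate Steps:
k(X) = 2*X
(-375257 - 157839)*(-433261 + k(-161)) = (-375257 - 157839)*(-433261 + 2*(-161)) = -533096*(-433261 - 322) = -533096*(-433583) = 231141362968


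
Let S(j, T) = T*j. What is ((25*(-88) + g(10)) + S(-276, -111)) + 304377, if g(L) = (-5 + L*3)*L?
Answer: 333063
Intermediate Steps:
g(L) = L*(-5 + 3*L) (g(L) = (-5 + 3*L)*L = L*(-5 + 3*L))
((25*(-88) + g(10)) + S(-276, -111)) + 304377 = ((25*(-88) + 10*(-5 + 3*10)) - 111*(-276)) + 304377 = ((-2200 + 10*(-5 + 30)) + 30636) + 304377 = ((-2200 + 10*25) + 30636) + 304377 = ((-2200 + 250) + 30636) + 304377 = (-1950 + 30636) + 304377 = 28686 + 304377 = 333063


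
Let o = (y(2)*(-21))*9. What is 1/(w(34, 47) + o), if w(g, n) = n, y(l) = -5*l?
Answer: 1/1937 ≈ 0.00051626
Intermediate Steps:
o = 1890 (o = (-5*2*(-21))*9 = -10*(-21)*9 = 210*9 = 1890)
1/(w(34, 47) + o) = 1/(47 + 1890) = 1/1937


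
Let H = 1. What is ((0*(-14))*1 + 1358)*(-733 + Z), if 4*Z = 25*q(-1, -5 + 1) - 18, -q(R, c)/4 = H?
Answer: -1035475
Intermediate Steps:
q(R, c) = -4 (q(R, c) = -4*1 = -4)
Z = -59/2 (Z = (25*(-4) - 18)/4 = (-100 - 18)/4 = (¼)*(-118) = -59/2 ≈ -29.500)
((0*(-14))*1 + 1358)*(-733 + Z) = ((0*(-14))*1 + 1358)*(-733 - 59/2) = (0*1 + 1358)*(-1525/2) = (0 + 1358)*(-1525/2) = 1358*(-1525/2) = -1035475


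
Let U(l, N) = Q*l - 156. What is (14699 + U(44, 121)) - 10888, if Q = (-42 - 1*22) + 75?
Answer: 4139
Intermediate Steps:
Q = 11 (Q = (-42 - 22) + 75 = -64 + 75 = 11)
U(l, N) = -156 + 11*l (U(l, N) = 11*l - 156 = -156 + 11*l)
(14699 + U(44, 121)) - 10888 = (14699 + (-156 + 11*44)) - 10888 = (14699 + (-156 + 484)) - 10888 = (14699 + 328) - 10888 = 15027 - 10888 = 4139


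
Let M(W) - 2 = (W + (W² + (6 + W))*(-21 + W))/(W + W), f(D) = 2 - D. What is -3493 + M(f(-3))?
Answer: -35481/10 ≈ -3548.1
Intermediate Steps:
M(W) = 2 + (W + (-21 + W)*(6 + W + W²))/(2*W) (M(W) = 2 + (W + (W² + (6 + W))*(-21 + W))/(W + W) = 2 + (W + (6 + W + W²)*(-21 + W))/((2*W)) = 2 + (W + (-21 + W)*(6 + W + W²))*(1/(2*W)) = 2 + (W + (-21 + W)*(6 + W + W²))/(2*W))
-3493 + M(f(-3)) = -3493 + (-5 + (2 - 1*(-3))²/2 - 63/(2 - 1*(-3)) - 10*(2 - 1*(-3))) = -3493 + (-5 + (2 + 3)²/2 - 63/(2 + 3) - 10*(2 + 3)) = -3493 + (-5 + (½)*5² - 63/5 - 10*5) = -3493 + (-5 + (½)*25 - 63*⅕ - 50) = -3493 + (-5 + 25/2 - 63/5 - 50) = -3493 - 551/10 = -35481/10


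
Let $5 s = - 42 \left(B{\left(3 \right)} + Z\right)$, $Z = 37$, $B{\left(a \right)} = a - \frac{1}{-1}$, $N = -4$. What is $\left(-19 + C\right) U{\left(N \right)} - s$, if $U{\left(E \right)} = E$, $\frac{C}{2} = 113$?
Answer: $- \frac{2418}{5} \approx -483.6$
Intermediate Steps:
$C = 226$ ($C = 2 \cdot 113 = 226$)
$B{\left(a \right)} = 1 + a$ ($B{\left(a \right)} = a - -1 = a + 1 = 1 + a$)
$s = - \frac{1722}{5}$ ($s = \frac{\left(-42\right) \left(\left(1 + 3\right) + 37\right)}{5} = \frac{\left(-42\right) \left(4 + 37\right)}{5} = \frac{\left(-42\right) 41}{5} = \frac{1}{5} \left(-1722\right) = - \frac{1722}{5} \approx -344.4$)
$\left(-19 + C\right) U{\left(N \right)} - s = \left(-19 + 226\right) \left(-4\right) - - \frac{1722}{5} = 207 \left(-4\right) + \frac{1722}{5} = -828 + \frac{1722}{5} = - \frac{2418}{5}$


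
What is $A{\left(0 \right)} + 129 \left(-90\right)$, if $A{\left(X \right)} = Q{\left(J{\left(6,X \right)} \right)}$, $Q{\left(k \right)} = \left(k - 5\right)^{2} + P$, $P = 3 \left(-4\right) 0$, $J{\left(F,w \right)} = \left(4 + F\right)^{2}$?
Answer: $-2585$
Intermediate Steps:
$P = 0$ ($P = \left(-12\right) 0 = 0$)
$Q{\left(k \right)} = \left(-5 + k\right)^{2}$ ($Q{\left(k \right)} = \left(k - 5\right)^{2} + 0 = \left(-5 + k\right)^{2} + 0 = \left(-5 + k\right)^{2}$)
$A{\left(X \right)} = 9025$ ($A{\left(X \right)} = \left(-5 + \left(4 + 6\right)^{2}\right)^{2} = \left(-5 + 10^{2}\right)^{2} = \left(-5 + 100\right)^{2} = 95^{2} = 9025$)
$A{\left(0 \right)} + 129 \left(-90\right) = 9025 + 129 \left(-90\right) = 9025 - 11610 = -2585$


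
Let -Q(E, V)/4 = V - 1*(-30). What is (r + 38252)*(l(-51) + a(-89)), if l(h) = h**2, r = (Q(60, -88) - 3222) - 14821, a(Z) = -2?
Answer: 53126159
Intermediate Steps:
Q(E, V) = -120 - 4*V (Q(E, V) = -4*(V - 1*(-30)) = -4*(V + 30) = -4*(30 + V) = -120 - 4*V)
r = -17811 (r = ((-120 - 4*(-88)) - 3222) - 14821 = ((-120 + 352) - 3222) - 14821 = (232 - 3222) - 14821 = -2990 - 14821 = -17811)
(r + 38252)*(l(-51) + a(-89)) = (-17811 + 38252)*((-51)**2 - 2) = 20441*(2601 - 2) = 20441*2599 = 53126159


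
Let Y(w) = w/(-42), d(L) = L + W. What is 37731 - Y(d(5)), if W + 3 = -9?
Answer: 226385/6 ≈ 37731.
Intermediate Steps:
W = -12 (W = -3 - 9 = -12)
d(L) = -12 + L (d(L) = L - 12 = -12 + L)
Y(w) = -w/42 (Y(w) = w*(-1/42) = -w/42)
37731 - Y(d(5)) = 37731 - (-1)*(-12 + 5)/42 = 37731 - (-1)*(-7)/42 = 37731 - 1*⅙ = 37731 - ⅙ = 226385/6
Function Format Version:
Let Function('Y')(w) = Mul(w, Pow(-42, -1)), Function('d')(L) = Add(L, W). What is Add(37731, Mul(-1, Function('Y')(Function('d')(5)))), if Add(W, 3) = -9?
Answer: Rational(226385, 6) ≈ 37731.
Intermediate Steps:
W = -12 (W = Add(-3, -9) = -12)
Function('d')(L) = Add(-12, L) (Function('d')(L) = Add(L, -12) = Add(-12, L))
Function('Y')(w) = Mul(Rational(-1, 42), w) (Function('Y')(w) = Mul(w, Rational(-1, 42)) = Mul(Rational(-1, 42), w))
Add(37731, Mul(-1, Function('Y')(Function('d')(5)))) = Add(37731, Mul(-1, Mul(Rational(-1, 42), Add(-12, 5)))) = Add(37731, Mul(-1, Mul(Rational(-1, 42), -7))) = Add(37731, Mul(-1, Rational(1, 6))) = Add(37731, Rational(-1, 6)) = Rational(226385, 6)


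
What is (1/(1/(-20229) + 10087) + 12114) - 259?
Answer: 2419011845539/204049922 ≈ 11855.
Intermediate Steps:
(1/(1/(-20229) + 10087) + 12114) - 259 = (1/(-1/20229 + 10087) + 12114) - 259 = (1/(204049922/20229) + 12114) - 259 = (20229/204049922 + 12114) - 259 = 2471860775337/204049922 - 259 = 2419011845539/204049922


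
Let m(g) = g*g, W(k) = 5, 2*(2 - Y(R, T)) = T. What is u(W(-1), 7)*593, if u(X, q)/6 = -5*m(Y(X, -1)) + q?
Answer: -172563/2 ≈ -86282.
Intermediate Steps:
Y(R, T) = 2 - T/2
m(g) = g²
u(X, q) = -375/2 + 6*q (u(X, q) = 6*(-5*(2 - ½*(-1))² + q) = 6*(-5*(2 + ½)² + q) = 6*(-5*(5/2)² + q) = 6*(-5*25/4 + q) = 6*(-125/4 + q) = -375/2 + 6*q)
u(W(-1), 7)*593 = (-375/2 + 6*7)*593 = (-375/2 + 42)*593 = -291/2*593 = -172563/2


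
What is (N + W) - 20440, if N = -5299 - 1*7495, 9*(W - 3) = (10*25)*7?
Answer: -297329/9 ≈ -33037.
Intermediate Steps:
W = 1777/9 (W = 3 + ((10*25)*7)/9 = 3 + (250*7)/9 = 3 + (1/9)*1750 = 3 + 1750/9 = 1777/9 ≈ 197.44)
N = -12794 (N = -5299 - 7495 = -12794)
(N + W) - 20440 = (-12794 + 1777/9) - 20440 = -113369/9 - 20440 = -297329/9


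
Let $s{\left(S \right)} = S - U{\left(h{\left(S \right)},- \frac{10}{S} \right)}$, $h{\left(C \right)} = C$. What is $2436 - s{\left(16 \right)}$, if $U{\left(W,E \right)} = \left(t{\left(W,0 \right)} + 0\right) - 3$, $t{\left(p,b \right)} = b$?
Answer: $2417$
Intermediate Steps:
$U{\left(W,E \right)} = -3$ ($U{\left(W,E \right)} = \left(0 + 0\right) - 3 = 0 - 3 = -3$)
$s{\left(S \right)} = 3 + S$ ($s{\left(S \right)} = S - -3 = S + 3 = 3 + S$)
$2436 - s{\left(16 \right)} = 2436 - \left(3 + 16\right) = 2436 - 19 = 2417$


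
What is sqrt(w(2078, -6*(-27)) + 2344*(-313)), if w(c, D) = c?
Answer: I*sqrt(731594) ≈ 855.33*I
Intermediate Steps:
sqrt(w(2078, -6*(-27)) + 2344*(-313)) = sqrt(2078 + 2344*(-313)) = sqrt(2078 - 733672) = sqrt(-731594) = I*sqrt(731594)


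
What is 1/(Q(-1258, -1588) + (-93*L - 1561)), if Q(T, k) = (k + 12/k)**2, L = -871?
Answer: 157609/409974106899 ≈ 3.8444e-7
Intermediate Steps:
1/(Q(-1258, -1588) + (-93*L - 1561)) = 1/((12 + (-1588)**2)**2/(-1588)**2 + (-93*(-871) - 1561)) = 1/((12 + 2521744)**2/2521744 + (81003 - 1561)) = 1/((1/2521744)*2521756**2 + 79442) = 1/((1/2521744)*6359253323536 + 79442) = 1/(397453332721/157609 + 79442) = 1/(409974106899/157609) = 157609/409974106899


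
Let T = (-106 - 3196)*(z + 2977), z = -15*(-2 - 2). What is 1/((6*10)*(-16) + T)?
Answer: -1/10029134 ≈ -9.9709e-8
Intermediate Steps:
z = 60 (z = -15*(-4) = 60)
T = -10028174 (T = (-106 - 3196)*(60 + 2977) = -3302*3037 = -10028174)
1/((6*10)*(-16) + T) = 1/((6*10)*(-16) - 10028174) = 1/(60*(-16) - 10028174) = 1/(-960 - 10028174) = 1/(-10029134) = -1/10029134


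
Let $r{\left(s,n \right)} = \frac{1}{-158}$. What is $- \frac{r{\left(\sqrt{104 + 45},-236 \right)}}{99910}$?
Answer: $\frac{1}{15785780} \approx 6.3348 \cdot 10^{-8}$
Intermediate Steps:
$r{\left(s,n \right)} = - \frac{1}{158}$
$- \frac{r{\left(\sqrt{104 + 45},-236 \right)}}{99910} = - \frac{-1}{158 \cdot 99910} = \left(-1\right) \left(- \frac{1}{15785780}\right) = \frac{1}{15785780}$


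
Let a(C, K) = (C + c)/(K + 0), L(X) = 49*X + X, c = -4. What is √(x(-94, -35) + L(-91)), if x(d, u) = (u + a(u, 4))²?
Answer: I*√40759/4 ≈ 50.472*I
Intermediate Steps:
L(X) = 50*X
a(C, K) = (-4 + C)/K (a(C, K) = (C - 4)/(K + 0) = (-4 + C)/K)
x(d, u) = (-1 + 5*u/4)² (x(d, u) = (u + (-4 + u)/4)² = (u + (-1 + u/4))² = (-1 + 5*u/4)²)
√(x(-94, -35) + L(-91)) = √((-4 + 5*(-35))²/16 + 50*(-91)) = √((-4 - 175)²/16 - 4550) = √((1/16)*(-179)² - 4550) = √((1/16)*32041 - 4550) = √(32041/16 - 4550) = √(-40759/16) = I*√40759/4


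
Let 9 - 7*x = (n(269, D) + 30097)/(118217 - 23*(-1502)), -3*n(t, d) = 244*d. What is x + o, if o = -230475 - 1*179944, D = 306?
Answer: -438876494221/1069341 ≈ -4.1042e+5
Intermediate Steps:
o = -410419 (o = -230475 - 179944 = -410419)
n(t, d) = -244*d/3
x = 1369658/1069341 (x = 9/7 - (-244/3*306 + 30097)/(7*(118217 - 23*(-1502))) = 9/7 - (-24888 + 30097)/(7*(118217 + 34546)) = 9/7 - 5209/(7*152763) = 9/7 - ⅐*5209/152763 = 9/7 - 5209/1069341 = 1369658/1069341 ≈ 1.2808)
x + o = 1369658/1069341 - 410419 = -438876494221/1069341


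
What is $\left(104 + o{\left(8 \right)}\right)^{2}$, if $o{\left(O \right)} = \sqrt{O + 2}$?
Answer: $\left(104 + \sqrt{10}\right)^{2} \approx 11484.0$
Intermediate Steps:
$o{\left(O \right)} = \sqrt{2 + O}$
$\left(104 + o{\left(8 \right)}\right)^{2} = \left(104 + \sqrt{2 + 8}\right)^{2} = \left(104 + \sqrt{10}\right)^{2}$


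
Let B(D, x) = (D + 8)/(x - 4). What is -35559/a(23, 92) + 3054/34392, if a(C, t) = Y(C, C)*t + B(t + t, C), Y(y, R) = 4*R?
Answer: -947676625/230724464 ≈ -4.1074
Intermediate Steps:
B(D, x) = (8 + D)/(-4 + x)
a(C, t) = (8 + 2*t)/(-4 + C) + 4*C*t (a(C, t) = (4*C)*t + (8 + (t + t))/(-4 + C) = 4*C*t + (8 + 2*t)/(-4 + C) = (8 + 2*t)/(-4 + C) + 4*C*t)
-35559/a(23, 92) + 3054/34392 = -35559*(-4 + 23)/(2*(4 + 92 + 2*23*92*(-4 + 23))) + 3054/34392 = -35559*19/(2*(4 + 92 + 2*23*92*19)) + 3054*(1/34392) = -35559*19/(2*(4 + 92 + 80408)) + 509/5732 = -35559/(2*(1/19)*80504) + 509/5732 = -35559/161008/19 + 509/5732 = -35559*19/161008 + 509/5732 = -675621/161008 + 509/5732 = -947676625/230724464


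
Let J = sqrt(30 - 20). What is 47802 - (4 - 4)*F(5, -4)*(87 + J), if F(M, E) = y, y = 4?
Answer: 47802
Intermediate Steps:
F(M, E) = 4
J = sqrt(10) ≈ 3.1623
47802 - (4 - 4)*F(5, -4)*(87 + J) = 47802 - (4 - 4)*4*(87 + sqrt(10)) = 47802 - 0*4*(87 + sqrt(10)) = 47802 - 0*(87 + sqrt(10)) = 47802 - 1*0 = 47802 + 0 = 47802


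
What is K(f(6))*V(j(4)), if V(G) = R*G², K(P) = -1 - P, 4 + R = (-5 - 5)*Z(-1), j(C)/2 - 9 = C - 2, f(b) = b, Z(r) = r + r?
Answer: -54208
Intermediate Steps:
Z(r) = 2*r
j(C) = 14 + 2*C (j(C) = 18 + 2*(C - 2) = 18 + 2*(-2 + C) = 18 + (-4 + 2*C) = 14 + 2*C)
R = 16 (R = -4 + (-5 - 5)*(2*(-1)) = -4 - 10*(-2) = -4 + 20 = 16)
V(G) = 16*G²
K(f(6))*V(j(4)) = (-1 - 1*6)*(16*(14 + 2*4)²) = (-1 - 6)*(16*(14 + 8)²) = -112*22² = -112*484 = -7*7744 = -54208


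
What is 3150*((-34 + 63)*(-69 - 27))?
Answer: -8769600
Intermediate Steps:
3150*((-34 + 63)*(-69 - 27)) = 3150*(29*(-96)) = 3150*(-2784) = -8769600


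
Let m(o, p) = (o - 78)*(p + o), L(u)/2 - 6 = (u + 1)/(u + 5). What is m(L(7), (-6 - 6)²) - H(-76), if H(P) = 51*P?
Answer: -56684/9 ≈ -6298.2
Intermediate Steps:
L(u) = 12 + 2*(1 + u)/(5 + u) (L(u) = 12 + 2*((u + 1)/(u + 5)) = 12 + 2*((1 + u)/(5 + u)) = 12 + 2*(1 + u)/(5 + u))
m(o, p) = (-78 + o)*(o + p)
m(L(7), (-6 - 6)²) - H(-76) = ((2*(31 + 7*7)/(5 + 7))² - 156*(31 + 7*7)/(5 + 7) - 78*(-6 - 6)² + (2*(31 + 7*7)/(5 + 7))*(-6 - 6)²) - 51*(-76) = ((2*(31 + 49)/12)² - 156*(31 + 49)/12 - 78*(-12)² + (2*(31 + 49)/12)*(-12)²) - 1*(-3876) = ((2*(1/12)*80)² - 156*80/12 - 78*144 + (2*(1/12)*80)*144) + 3876 = ((40/3)² - 78*40/3 - 11232 + (40/3)*144) + 3876 = (1600/9 - 1040 - 11232 + 1920) + 3876 = -91568/9 + 3876 = -56684/9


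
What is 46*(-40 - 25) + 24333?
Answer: 21343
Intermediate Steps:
46*(-40 - 25) + 24333 = 46*(-65) + 24333 = -2990 + 24333 = 21343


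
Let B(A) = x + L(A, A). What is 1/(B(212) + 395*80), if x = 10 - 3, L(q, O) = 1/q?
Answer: 212/6700685 ≈ 3.1639e-5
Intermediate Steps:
x = 7
B(A) = 7 + 1/A
1/(B(212) + 395*80) = 1/((7 + 1/212) + 395*80) = 1/((7 + 1/212) + 31600) = 1/(1485/212 + 31600) = 1/(6700685/212) = 212/6700685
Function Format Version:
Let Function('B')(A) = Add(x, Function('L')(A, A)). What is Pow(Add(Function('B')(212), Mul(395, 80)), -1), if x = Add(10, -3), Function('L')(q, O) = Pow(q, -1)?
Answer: Rational(212, 6700685) ≈ 3.1639e-5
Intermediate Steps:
x = 7
Function('B')(A) = Add(7, Pow(A, -1))
Pow(Add(Function('B')(212), Mul(395, 80)), -1) = Pow(Add(Add(7, Pow(212, -1)), Mul(395, 80)), -1) = Pow(Add(Add(7, Rational(1, 212)), 31600), -1) = Pow(Add(Rational(1485, 212), 31600), -1) = Pow(Rational(6700685, 212), -1) = Rational(212, 6700685)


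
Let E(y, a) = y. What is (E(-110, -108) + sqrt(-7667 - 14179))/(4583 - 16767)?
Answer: 55/6092 - I*sqrt(21846)/12184 ≈ 0.0090282 - 0.012131*I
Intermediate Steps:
(E(-110, -108) + sqrt(-7667 - 14179))/(4583 - 16767) = (-110 + sqrt(-7667 - 14179))/(4583 - 16767) = (-110 + sqrt(-21846))/(-12184) = (-110 + I*sqrt(21846))*(-1/12184) = 55/6092 - I*sqrt(21846)/12184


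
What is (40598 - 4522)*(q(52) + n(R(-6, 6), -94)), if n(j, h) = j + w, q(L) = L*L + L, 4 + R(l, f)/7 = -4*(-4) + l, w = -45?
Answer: 99317228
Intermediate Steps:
R(l, f) = 84 + 7*l (R(l, f) = -28 + 7*(-4*(-4) + l) = -28 + 7*(16 + l) = -28 + (112 + 7*l) = 84 + 7*l)
q(L) = L + L**2 (q(L) = L**2 + L = L + L**2)
n(j, h) = -45 + j (n(j, h) = j - 45 = -45 + j)
(40598 - 4522)*(q(52) + n(R(-6, 6), -94)) = (40598 - 4522)*(52*(1 + 52) + (-45 + (84 + 7*(-6)))) = 36076*(52*53 + (-45 + (84 - 42))) = 36076*(2756 + (-45 + 42)) = 36076*(2756 - 3) = 36076*2753 = 99317228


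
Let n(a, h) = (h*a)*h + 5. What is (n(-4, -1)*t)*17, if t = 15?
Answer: 255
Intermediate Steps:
n(a, h) = 5 + a*h² (n(a, h) = (a*h)*h + 5 = a*h² + 5 = 5 + a*h²)
(n(-4, -1)*t)*17 = ((5 - 4*(-1)²)*15)*17 = ((5 - 4*1)*15)*17 = ((5 - 4)*15)*17 = (1*15)*17 = 15*17 = 255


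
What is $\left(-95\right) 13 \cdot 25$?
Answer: $-30875$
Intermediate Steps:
$\left(-95\right) 13 \cdot 25 = \left(-1235\right) 25 = -30875$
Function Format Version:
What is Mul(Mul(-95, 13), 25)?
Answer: -30875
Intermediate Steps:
Mul(Mul(-95, 13), 25) = Mul(-1235, 25) = -30875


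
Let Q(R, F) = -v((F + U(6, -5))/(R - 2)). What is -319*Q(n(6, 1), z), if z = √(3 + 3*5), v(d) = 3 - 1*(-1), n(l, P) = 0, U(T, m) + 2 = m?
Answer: 1276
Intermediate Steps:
U(T, m) = -2 + m
v(d) = 4 (v(d) = 3 + 1 = 4)
z = 3*√2 (z = √(3 + 15) = √18 = 3*√2 ≈ 4.2426)
Q(R, F) = -4 (Q(R, F) = -1*4 = -4)
-319*Q(n(6, 1), z) = -319*(-4) = 1276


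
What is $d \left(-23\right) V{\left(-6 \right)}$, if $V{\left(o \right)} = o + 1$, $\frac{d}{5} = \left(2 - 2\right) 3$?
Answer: $0$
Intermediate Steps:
$d = 0$ ($d = 5 \left(2 - 2\right) 3 = 5 \cdot 0 \cdot 3 = 5 \cdot 0 = 0$)
$V{\left(o \right)} = 1 + o$
$d \left(-23\right) V{\left(-6 \right)} = 0 \left(-23\right) \left(1 - 6\right) = 0 \left(-5\right) = 0$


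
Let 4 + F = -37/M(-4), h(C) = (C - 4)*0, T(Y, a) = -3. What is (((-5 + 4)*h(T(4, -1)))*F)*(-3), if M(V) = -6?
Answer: 0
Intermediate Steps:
h(C) = 0 (h(C) = (-4 + C)*0 = 0)
F = 13/6 (F = -4 - 37/(-6) = -4 - 37*(-⅙) = -4 + 37/6 = 13/6 ≈ 2.1667)
(((-5 + 4)*h(T(4, -1)))*F)*(-3) = (((-5 + 4)*0)*(13/6))*(-3) = (-1*0*(13/6))*(-3) = (0*(13/6))*(-3) = 0*(-3) = 0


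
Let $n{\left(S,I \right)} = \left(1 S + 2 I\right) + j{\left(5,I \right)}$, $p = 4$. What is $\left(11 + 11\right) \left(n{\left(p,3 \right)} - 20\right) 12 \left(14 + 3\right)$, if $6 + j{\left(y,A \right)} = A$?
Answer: $-58344$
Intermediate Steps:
$j{\left(y,A \right)} = -6 + A$
$n{\left(S,I \right)} = -6 + S + 3 I$ ($n{\left(S,I \right)} = \left(1 S + 2 I\right) + \left(-6 + I\right) = \left(S + 2 I\right) + \left(-6 + I\right) = -6 + S + 3 I$)
$\left(11 + 11\right) \left(n{\left(p,3 \right)} - 20\right) 12 \left(14 + 3\right) = \left(11 + 11\right) \left(\left(-6 + 4 + 3 \cdot 3\right) - 20\right) 12 \left(14 + 3\right) = 22 \left(\left(-6 + 4 + 9\right) - 20\right) 12 \cdot 17 = 22 \left(7 - 20\right) 12 \cdot 17 = 22 \left(-13\right) 12 \cdot 17 = \left(-286\right) 12 \cdot 17 = \left(-3432\right) 17 = -58344$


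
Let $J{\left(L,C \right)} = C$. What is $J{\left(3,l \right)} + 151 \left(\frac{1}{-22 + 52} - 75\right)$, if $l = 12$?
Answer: $- \frac{339239}{30} \approx -11308.0$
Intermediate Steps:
$J{\left(3,l \right)} + 151 \left(\frac{1}{-22 + 52} - 75\right) = 12 + 151 \left(\frac{1}{-22 + 52} - 75\right) = 12 + 151 \left(\frac{1}{30} - 75\right) = 12 + 151 \left(- \frac{2249}{30}\right) = 12 - \frac{339599}{30} = - \frac{339239}{30}$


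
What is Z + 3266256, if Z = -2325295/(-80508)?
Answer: 262962063343/80508 ≈ 3.2663e+6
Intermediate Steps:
Z = 2325295/80508 (Z = -2325295*(-1/80508) = 2325295/80508 ≈ 28.883)
Z + 3266256 = 2325295/80508 + 3266256 = 262962063343/80508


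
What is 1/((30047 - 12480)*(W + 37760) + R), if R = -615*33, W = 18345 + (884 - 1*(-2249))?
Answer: 1/1040613651 ≈ 9.6097e-10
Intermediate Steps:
W = 21478 (W = 18345 + (884 + 2249) = 18345 + 3133 = 21478)
R = -20295
1/((30047 - 12480)*(W + 37760) + R) = 1/((30047 - 12480)*(21478 + 37760) - 20295) = 1/(17567*59238 - 20295) = 1/(1040633946 - 20295) = 1/1040613651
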